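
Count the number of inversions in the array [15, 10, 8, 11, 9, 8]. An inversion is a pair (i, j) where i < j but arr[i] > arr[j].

Finding inversions in [15, 10, 8, 11, 9, 8]:

(0, 1): arr[0]=15 > arr[1]=10
(0, 2): arr[0]=15 > arr[2]=8
(0, 3): arr[0]=15 > arr[3]=11
(0, 4): arr[0]=15 > arr[4]=9
(0, 5): arr[0]=15 > arr[5]=8
(1, 2): arr[1]=10 > arr[2]=8
(1, 4): arr[1]=10 > arr[4]=9
(1, 5): arr[1]=10 > arr[5]=8
(3, 4): arr[3]=11 > arr[4]=9
(3, 5): arr[3]=11 > arr[5]=8
(4, 5): arr[4]=9 > arr[5]=8

Total inversions: 11

The array has 11 inversion(s): (0,1), (0,2), (0,3), (0,4), (0,5), (1,2), (1,4), (1,5), (3,4), (3,5), (4,5). Each pair (i,j) satisfies i < j and arr[i] > arr[j].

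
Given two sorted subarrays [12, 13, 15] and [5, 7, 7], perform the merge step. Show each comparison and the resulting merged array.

Merging process:

Compare 12 vs 5: take 5 from right. Merged: [5]
Compare 12 vs 7: take 7 from right. Merged: [5, 7]
Compare 12 vs 7: take 7 from right. Merged: [5, 7, 7]
Append remaining from left: [12, 13, 15]. Merged: [5, 7, 7, 12, 13, 15]

Final merged array: [5, 7, 7, 12, 13, 15]
Total comparisons: 3

The merged array is [5, 7, 7, 12, 13, 15], requiring 3 comparisons. The merge step runs in O(n) time where n is the total number of elements.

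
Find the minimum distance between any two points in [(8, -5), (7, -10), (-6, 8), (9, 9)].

Computing all pairwise distances among 4 points:

d((8, -5), (7, -10)) = 5.099 <-- minimum
d((8, -5), (-6, 8)) = 19.105
d((8, -5), (9, 9)) = 14.0357
d((7, -10), (-6, 8)) = 22.2036
d((7, -10), (9, 9)) = 19.105
d((-6, 8), (9, 9)) = 15.0333

Closest pair: (8, -5) and (7, -10) with distance 5.099

The closest pair is (8, -5) and (7, -10) with Euclidean distance 5.099. For 4 points, brute-force pairwise comparison is shown above. For large n, the divide-and-conquer algorithm (sort by x, recurse on halves, check the dividing strip) achieves O(n log n).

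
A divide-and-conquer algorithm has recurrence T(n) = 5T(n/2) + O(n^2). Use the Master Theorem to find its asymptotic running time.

Master Theorem for T(n) = 5T(n/2) + O(n^2):

a = 5, b = 2, c = 2
log_b(a) = log_2(5) = 2.3219

Case 1: c = 2 < log_2(5) = 2.3219
T(n) = O(n^(log_2 5))

For T(n) = 5T(n/2) + O(n^2): log_2(5) = 2.3219. This is Case 1 of the Master Theorem (c < log_b(a), work dominated by leaves), giving O(n^(log_2 5)).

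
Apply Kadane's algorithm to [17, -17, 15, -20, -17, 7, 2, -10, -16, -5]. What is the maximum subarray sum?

Using Kadane's algorithm on [17, -17, 15, -20, -17, 7, 2, -10, -16, -5]:

Scanning through the array:
Position 1 (value -17): max_ending_here = 0, max_so_far = 17
Position 2 (value 15): max_ending_here = 15, max_so_far = 17
Position 3 (value -20): max_ending_here = -5, max_so_far = 17
Position 4 (value -17): max_ending_here = -17, max_so_far = 17
Position 5 (value 7): max_ending_here = 7, max_so_far = 17
Position 6 (value 2): max_ending_here = 9, max_so_far = 17
Position 7 (value -10): max_ending_here = -1, max_so_far = 17
Position 8 (value -16): max_ending_here = -16, max_so_far = 17
Position 9 (value -5): max_ending_here = -5, max_so_far = 17

Maximum subarray: [17]
Maximum sum: 17

The maximum subarray is [17] with sum 17. This subarray runs from index 0 to index 0.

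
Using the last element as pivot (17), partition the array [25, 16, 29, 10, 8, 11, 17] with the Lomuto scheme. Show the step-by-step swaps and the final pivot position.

Lomuto partition with pivot = 17:

Initial array: [25, 16, 29, 10, 8, 11, 17]

arr[0]=25 > 17: no swap
arr[1]=16 <= 17: swap with position 0, array becomes [16, 25, 29, 10, 8, 11, 17]
arr[2]=29 > 17: no swap
arr[3]=10 <= 17: swap with position 1, array becomes [16, 10, 29, 25, 8, 11, 17]
arr[4]=8 <= 17: swap with position 2, array becomes [16, 10, 8, 25, 29, 11, 17]
arr[5]=11 <= 17: swap with position 3, array becomes [16, 10, 8, 11, 29, 25, 17]

Place pivot at position 4: [16, 10, 8, 11, 17, 25, 29]
Pivot position: 4

After partitioning with pivot 17, the array becomes [16, 10, 8, 11, 17, 25, 29]. The pivot is placed at index 4. All elements to the left of the pivot are <= 17, and all elements to the right are > 17.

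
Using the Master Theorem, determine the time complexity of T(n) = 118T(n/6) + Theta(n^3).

Master Theorem for T(n) = 118T(n/6) + O(n^3):

a = 118, b = 6, c = 3
log_b(a) = log_6(118) = 2.6626

Case 3: c = 3 > log_6(118) = 2.6626
T(n) = O(n^3) = O(n^3)

For T(n) = 118T(n/6) + O(n^3): log_6(118) = 2.6626. This is Case 3 of the Master Theorem (c > log_b(a), work dominated by root), giving O(n^3).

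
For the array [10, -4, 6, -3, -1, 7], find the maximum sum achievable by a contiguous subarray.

Using Kadane's algorithm on [10, -4, 6, -3, -1, 7]:

Scanning through the array:
Position 1 (value -4): max_ending_here = 6, max_so_far = 10
Position 2 (value 6): max_ending_here = 12, max_so_far = 12
Position 3 (value -3): max_ending_here = 9, max_so_far = 12
Position 4 (value -1): max_ending_here = 8, max_so_far = 12
Position 5 (value 7): max_ending_here = 15, max_so_far = 15

Maximum subarray: [10, -4, 6, -3, -1, 7]
Maximum sum: 15

The maximum subarray is [10, -4, 6, -3, -1, 7] with sum 15. This subarray runs from index 0 to index 5.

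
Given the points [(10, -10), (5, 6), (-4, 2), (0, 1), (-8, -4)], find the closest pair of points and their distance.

Computing all pairwise distances among 5 points:

d((10, -10), (5, 6)) = 16.7631
d((10, -10), (-4, 2)) = 18.4391
d((10, -10), (0, 1)) = 14.8661
d((10, -10), (-8, -4)) = 18.9737
d((5, 6), (-4, 2)) = 9.8489
d((5, 6), (0, 1)) = 7.0711
d((5, 6), (-8, -4)) = 16.4012
d((-4, 2), (0, 1)) = 4.1231 <-- minimum
d((-4, 2), (-8, -4)) = 7.2111
d((0, 1), (-8, -4)) = 9.434

Closest pair: (-4, 2) and (0, 1) with distance 4.1231

The closest pair is (-4, 2) and (0, 1) with Euclidean distance 4.1231. For 5 points, brute-force pairwise comparison is shown above. For large n, the divide-and-conquer algorithm (sort by x, recurse on halves, check the dividing strip) achieves O(n log n).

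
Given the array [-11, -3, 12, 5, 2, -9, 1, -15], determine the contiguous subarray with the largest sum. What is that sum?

Using Kadane's algorithm on [-11, -3, 12, 5, 2, -9, 1, -15]:

Scanning through the array:
Position 1 (value -3): max_ending_here = -3, max_so_far = -3
Position 2 (value 12): max_ending_here = 12, max_so_far = 12
Position 3 (value 5): max_ending_here = 17, max_so_far = 17
Position 4 (value 2): max_ending_here = 19, max_so_far = 19
Position 5 (value -9): max_ending_here = 10, max_so_far = 19
Position 6 (value 1): max_ending_here = 11, max_so_far = 19
Position 7 (value -15): max_ending_here = -4, max_so_far = 19

Maximum subarray: [12, 5, 2]
Maximum sum: 19

The maximum subarray is [12, 5, 2] with sum 19. This subarray runs from index 2 to index 4.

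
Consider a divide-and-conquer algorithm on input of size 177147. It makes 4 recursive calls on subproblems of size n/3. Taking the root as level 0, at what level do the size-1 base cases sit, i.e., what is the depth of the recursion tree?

For divide and conquer with division factor 3:

Problem sizes at each level:
Level 0: 177147
Level 1: 59049
Level 2: 19683
Level 3: 6561
Level 4: 2187
Level 5: 729
Level 6: 243
Level 7: 81
Level 8: 27
Level 9: 9
Level 10: 3
Level 11: 1

The root is level 0 and the size-1 base case is level 11 (the tree spans levels 0 through 11, i.e. 12 levels counting the root), so the depth is the number of divisions: log_3(177147) = 11

The recursion tree depth is log_3(177147) = 11. At each level, the problem size is divided by 3, so it takes 11 divisions to reduce to a base case of size 1. The algorithm makes 4 recursive calls at each level.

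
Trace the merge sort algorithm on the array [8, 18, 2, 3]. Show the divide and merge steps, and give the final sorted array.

Merge sort trace:

Split: [8, 18, 2, 3] -> [8, 18] and [2, 3]
  Split: [8, 18] -> [8] and [18]
  Merge: [8] + [18] -> [8, 18]
  Split: [2, 3] -> [2] and [3]
  Merge: [2] + [3] -> [2, 3]
Merge: [8, 18] + [2, 3] -> [2, 3, 8, 18]

Final sorted array: [2, 3, 8, 18]

The merge sort proceeds by recursively splitting the array and merging sorted halves.
After all merges, the sorted array is [2, 3, 8, 18].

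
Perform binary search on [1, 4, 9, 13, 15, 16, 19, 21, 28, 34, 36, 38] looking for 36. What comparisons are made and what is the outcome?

Binary search for 36 in [1, 4, 9, 13, 15, 16, 19, 21, 28, 34, 36, 38]:

lo=0, hi=11, mid=5, arr[mid]=16 -> 16 < 36, search right half
lo=6, hi=11, mid=8, arr[mid]=28 -> 28 < 36, search right half
lo=9, hi=11, mid=10, arr[mid]=36 -> Found target at index 10!

Binary search finds 36 at index 10 after 3 comparisons. The search repeatedly halves the search space by comparing with the middle element.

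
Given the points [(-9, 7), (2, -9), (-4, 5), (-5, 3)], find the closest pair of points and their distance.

Computing all pairwise distances among 4 points:

d((-9, 7), (2, -9)) = 19.4165
d((-9, 7), (-4, 5)) = 5.3852
d((-9, 7), (-5, 3)) = 5.6569
d((2, -9), (-4, 5)) = 15.2315
d((2, -9), (-5, 3)) = 13.8924
d((-4, 5), (-5, 3)) = 2.2361 <-- minimum

Closest pair: (-4, 5) and (-5, 3) with distance 2.2361

The closest pair is (-4, 5) and (-5, 3) with Euclidean distance 2.2361. For 4 points, brute-force pairwise comparison is shown above. For large n, the divide-and-conquer algorithm (sort by x, recurse on halves, check the dividing strip) achieves O(n log n).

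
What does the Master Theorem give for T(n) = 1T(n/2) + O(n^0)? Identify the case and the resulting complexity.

Master Theorem for T(n) = 1T(n/2) + O(n^0):

a = 1, b = 2, c = 0
log_b(a) = log_2(1) = 0.0000

Case 2: c = 0 = log_2(1) = 0.0000
T(n) = O(n^0 log n) = O(log n)

For T(n) = 1T(n/2) + O(n^0): log_2(1) = 0.0000. This is Case 2 of the Master Theorem (c = log_b(a), equal work at all levels), giving O(log n).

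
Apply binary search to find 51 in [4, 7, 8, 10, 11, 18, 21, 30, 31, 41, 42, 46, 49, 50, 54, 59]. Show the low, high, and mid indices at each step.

Binary search for 51 in [4, 7, 8, 10, 11, 18, 21, 30, 31, 41, 42, 46, 49, 50, 54, 59]:

lo=0, hi=15, mid=7, arr[mid]=30 -> 30 < 51, search right half
lo=8, hi=15, mid=11, arr[mid]=46 -> 46 < 51, search right half
lo=12, hi=15, mid=13, arr[mid]=50 -> 50 < 51, search right half
lo=14, hi=15, mid=14, arr[mid]=54 -> 54 > 51, search left half
lo=14 > hi=13, target 51 not found

Binary search determines that 51 is not in the array after 4 comparisons. The search space was exhausted without finding the target.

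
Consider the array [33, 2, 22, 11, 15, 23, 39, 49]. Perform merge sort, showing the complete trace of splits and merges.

Merge sort trace:

Split: [33, 2, 22, 11, 15, 23, 39, 49] -> [33, 2, 22, 11] and [15, 23, 39, 49]
  Split: [33, 2, 22, 11] -> [33, 2] and [22, 11]
    Split: [33, 2] -> [33] and [2]
    Merge: [33] + [2] -> [2, 33]
    Split: [22, 11] -> [22] and [11]
    Merge: [22] + [11] -> [11, 22]
  Merge: [2, 33] + [11, 22] -> [2, 11, 22, 33]
  Split: [15, 23, 39, 49] -> [15, 23] and [39, 49]
    Split: [15, 23] -> [15] and [23]
    Merge: [15] + [23] -> [15, 23]
    Split: [39, 49] -> [39] and [49]
    Merge: [39] + [49] -> [39, 49]
  Merge: [15, 23] + [39, 49] -> [15, 23, 39, 49]
Merge: [2, 11, 22, 33] + [15, 23, 39, 49] -> [2, 11, 15, 22, 23, 33, 39, 49]

Final sorted array: [2, 11, 15, 22, 23, 33, 39, 49]

The merge sort proceeds by recursively splitting the array and merging sorted halves.
After all merges, the sorted array is [2, 11, 15, 22, 23, 33, 39, 49].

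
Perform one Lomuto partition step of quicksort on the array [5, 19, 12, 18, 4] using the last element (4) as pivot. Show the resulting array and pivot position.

Lomuto partition with pivot = 4:

Initial array: [5, 19, 12, 18, 4]

arr[0]=5 > 4: no swap
arr[1]=19 > 4: no swap
arr[2]=12 > 4: no swap
arr[3]=18 > 4: no swap

Place pivot at position 0: [4, 19, 12, 18, 5]
Pivot position: 0

After partitioning with pivot 4, the array becomes [4, 19, 12, 18, 5]. The pivot is placed at index 0. All elements to the left of the pivot are <= 4, and all elements to the right are > 4.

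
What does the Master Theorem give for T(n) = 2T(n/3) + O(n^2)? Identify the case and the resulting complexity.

Master Theorem for T(n) = 2T(n/3) + O(n^2):

a = 2, b = 3, c = 2
log_b(a) = log_3(2) = 0.6309

Case 3: c = 2 > log_3(2) = 0.6309
T(n) = O(n^2) = O(n^2)

For T(n) = 2T(n/3) + O(n^2): log_3(2) = 0.6309. This is Case 3 of the Master Theorem (c > log_b(a), work dominated by root), giving O(n^2).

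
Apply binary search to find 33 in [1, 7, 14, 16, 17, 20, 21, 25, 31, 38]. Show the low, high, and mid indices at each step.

Binary search for 33 in [1, 7, 14, 16, 17, 20, 21, 25, 31, 38]:

lo=0, hi=9, mid=4, arr[mid]=17 -> 17 < 33, search right half
lo=5, hi=9, mid=7, arr[mid]=25 -> 25 < 33, search right half
lo=8, hi=9, mid=8, arr[mid]=31 -> 31 < 33, search right half
lo=9, hi=9, mid=9, arr[mid]=38 -> 38 > 33, search left half
lo=9 > hi=8, target 33 not found

Binary search determines that 33 is not in the array after 4 comparisons. The search space was exhausted without finding the target.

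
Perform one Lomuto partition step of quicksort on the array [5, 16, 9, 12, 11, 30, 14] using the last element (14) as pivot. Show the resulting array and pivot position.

Lomuto partition with pivot = 14:

Initial array: [5, 16, 9, 12, 11, 30, 14]

arr[0]=5 <= 14: swap with position 0, array becomes [5, 16, 9, 12, 11, 30, 14]
arr[1]=16 > 14: no swap
arr[2]=9 <= 14: swap with position 1, array becomes [5, 9, 16, 12, 11, 30, 14]
arr[3]=12 <= 14: swap with position 2, array becomes [5, 9, 12, 16, 11, 30, 14]
arr[4]=11 <= 14: swap with position 3, array becomes [5, 9, 12, 11, 16, 30, 14]
arr[5]=30 > 14: no swap

Place pivot at position 4: [5, 9, 12, 11, 14, 30, 16]
Pivot position: 4

After partitioning with pivot 14, the array becomes [5, 9, 12, 11, 14, 30, 16]. The pivot is placed at index 4. All elements to the left of the pivot are <= 14, and all elements to the right are > 14.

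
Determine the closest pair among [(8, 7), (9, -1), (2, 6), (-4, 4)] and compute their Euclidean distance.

Computing all pairwise distances among 4 points:

d((8, 7), (9, -1)) = 8.0623
d((8, 7), (2, 6)) = 6.0828 <-- minimum
d((8, 7), (-4, 4)) = 12.3693
d((9, -1), (2, 6)) = 9.8995
d((9, -1), (-4, 4)) = 13.9284
d((2, 6), (-4, 4)) = 6.3246

Closest pair: (8, 7) and (2, 6) with distance 6.0828

The closest pair is (8, 7) and (2, 6) with Euclidean distance 6.0828. For 4 points, brute-force pairwise comparison is shown above. For large n, the divide-and-conquer algorithm (sort by x, recurse on halves, check the dividing strip) achieves O(n log n).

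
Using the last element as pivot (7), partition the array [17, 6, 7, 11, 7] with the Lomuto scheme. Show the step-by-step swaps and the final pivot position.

Lomuto partition with pivot = 7:

Initial array: [17, 6, 7, 11, 7]

arr[0]=17 > 7: no swap
arr[1]=6 <= 7: swap with position 0, array becomes [6, 17, 7, 11, 7]
arr[2]=7 <= 7: swap with position 1, array becomes [6, 7, 17, 11, 7]
arr[3]=11 > 7: no swap

Place pivot at position 2: [6, 7, 7, 11, 17]
Pivot position: 2

After partitioning with pivot 7, the array becomes [6, 7, 7, 11, 17]. The pivot is placed at index 2. All elements to the left of the pivot are <= 7, and all elements to the right are > 7.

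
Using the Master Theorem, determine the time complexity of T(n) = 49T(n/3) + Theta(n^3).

Master Theorem for T(n) = 49T(n/3) + O(n^3):

a = 49, b = 3, c = 3
log_b(a) = log_3(49) = 3.5425

Case 1: c = 3 < log_3(49) = 3.5425
T(n) = O(n^(log_3 49))

For T(n) = 49T(n/3) + O(n^3): log_3(49) = 3.5425. This is Case 1 of the Master Theorem (c < log_b(a), work dominated by leaves), giving O(n^(log_3 49)).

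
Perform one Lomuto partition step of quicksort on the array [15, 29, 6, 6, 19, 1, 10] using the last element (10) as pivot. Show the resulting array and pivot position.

Lomuto partition with pivot = 10:

Initial array: [15, 29, 6, 6, 19, 1, 10]

arr[0]=15 > 10: no swap
arr[1]=29 > 10: no swap
arr[2]=6 <= 10: swap with position 0, array becomes [6, 29, 15, 6, 19, 1, 10]
arr[3]=6 <= 10: swap with position 1, array becomes [6, 6, 15, 29, 19, 1, 10]
arr[4]=19 > 10: no swap
arr[5]=1 <= 10: swap with position 2, array becomes [6, 6, 1, 29, 19, 15, 10]

Place pivot at position 3: [6, 6, 1, 10, 19, 15, 29]
Pivot position: 3

After partitioning with pivot 10, the array becomes [6, 6, 1, 10, 19, 15, 29]. The pivot is placed at index 3. All elements to the left of the pivot are <= 10, and all elements to the right are > 10.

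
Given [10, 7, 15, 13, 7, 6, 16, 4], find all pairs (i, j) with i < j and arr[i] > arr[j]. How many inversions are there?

Finding inversions in [10, 7, 15, 13, 7, 6, 16, 4]:

(0, 1): arr[0]=10 > arr[1]=7
(0, 4): arr[0]=10 > arr[4]=7
(0, 5): arr[0]=10 > arr[5]=6
(0, 7): arr[0]=10 > arr[7]=4
(1, 5): arr[1]=7 > arr[5]=6
(1, 7): arr[1]=7 > arr[7]=4
(2, 3): arr[2]=15 > arr[3]=13
(2, 4): arr[2]=15 > arr[4]=7
(2, 5): arr[2]=15 > arr[5]=6
(2, 7): arr[2]=15 > arr[7]=4
(3, 4): arr[3]=13 > arr[4]=7
(3, 5): arr[3]=13 > arr[5]=6
(3, 7): arr[3]=13 > arr[7]=4
(4, 5): arr[4]=7 > arr[5]=6
(4, 7): arr[4]=7 > arr[7]=4
(5, 7): arr[5]=6 > arr[7]=4
(6, 7): arr[6]=16 > arr[7]=4

Total inversions: 17

The array has 17 inversion(s): (0,1), (0,4), (0,5), (0,7), (1,5), (1,7), (2,3), (2,4), (2,5), (2,7), (3,4), (3,5), (3,7), (4,5), (4,7), (5,7), (6,7). Each pair (i,j) satisfies i < j and arr[i] > arr[j].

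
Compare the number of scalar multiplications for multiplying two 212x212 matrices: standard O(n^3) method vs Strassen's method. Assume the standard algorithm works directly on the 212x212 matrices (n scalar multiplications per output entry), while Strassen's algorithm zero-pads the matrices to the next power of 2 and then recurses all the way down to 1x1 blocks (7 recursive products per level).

Matrix multiplication for 212x212 matrices:

Strassen's algorithm requires power-of-2 dimensions. Pad 212x212 to 256x256 (next power of 2).

Standard algorithm: 212^3 = 9528128 multiplications
Strassen's algorithm: 7^(log2(256)) = 7^8 = 5764801 multiplications
Savings: 9528128 - 5764801 = 3763327 multiplications

Standard: 9528128 multiplications (212^3). Strassen: 5764801 multiplications (7^8, after padding to 256x256). Strassen reduces 8 recursive multiplications to 7 at each level.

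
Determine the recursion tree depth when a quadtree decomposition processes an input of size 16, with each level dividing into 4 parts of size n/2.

For divide and conquer with division factor 2:

Problem sizes at each level:
Level 0: 16
Level 1: 8
Level 2: 4
Level 3: 2
Level 4: 1

The root is level 0 and the size-1 base case is level 4 (the tree spans levels 0 through 4, i.e. 5 levels counting the root), so the depth is the number of divisions: log_2(16) = 4

The recursion tree depth is log_2(16) = 4. At each level, the problem size is divided by 2, so it takes 4 divisions to reduce to a base case of size 1. The algorithm makes 4 recursive calls at each level.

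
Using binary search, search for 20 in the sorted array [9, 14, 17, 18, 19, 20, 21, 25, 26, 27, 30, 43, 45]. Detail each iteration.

Binary search for 20 in [9, 14, 17, 18, 19, 20, 21, 25, 26, 27, 30, 43, 45]:

lo=0, hi=12, mid=6, arr[mid]=21 -> 21 > 20, search left half
lo=0, hi=5, mid=2, arr[mid]=17 -> 17 < 20, search right half
lo=3, hi=5, mid=4, arr[mid]=19 -> 19 < 20, search right half
lo=5, hi=5, mid=5, arr[mid]=20 -> Found target at index 5!

Binary search finds 20 at index 5 after 4 comparisons. The search repeatedly halves the search space by comparing with the middle element.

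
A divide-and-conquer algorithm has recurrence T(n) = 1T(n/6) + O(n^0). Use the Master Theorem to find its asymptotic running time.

Master Theorem for T(n) = 1T(n/6) + O(n^0):

a = 1, b = 6, c = 0
log_b(a) = log_6(1) = 0.0000

Case 2: c = 0 = log_6(1) = 0.0000
T(n) = O(n^0 log n) = O(log n)

For T(n) = 1T(n/6) + O(n^0): log_6(1) = 0.0000. This is Case 2 of the Master Theorem (c = log_b(a), equal work at all levels), giving O(log n).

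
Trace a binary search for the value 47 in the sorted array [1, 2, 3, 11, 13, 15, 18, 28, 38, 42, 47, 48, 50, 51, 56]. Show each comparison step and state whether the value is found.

Binary search for 47 in [1, 2, 3, 11, 13, 15, 18, 28, 38, 42, 47, 48, 50, 51, 56]:

lo=0, hi=14, mid=7, arr[mid]=28 -> 28 < 47, search right half
lo=8, hi=14, mid=11, arr[mid]=48 -> 48 > 47, search left half
lo=8, hi=10, mid=9, arr[mid]=42 -> 42 < 47, search right half
lo=10, hi=10, mid=10, arr[mid]=47 -> Found target at index 10!

Binary search finds 47 at index 10 after 4 comparisons. The search repeatedly halves the search space by comparing with the middle element.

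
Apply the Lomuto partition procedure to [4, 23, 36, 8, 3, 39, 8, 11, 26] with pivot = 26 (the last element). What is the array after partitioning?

Lomuto partition with pivot = 26:

Initial array: [4, 23, 36, 8, 3, 39, 8, 11, 26]

arr[0]=4 <= 26: swap with position 0, array becomes [4, 23, 36, 8, 3, 39, 8, 11, 26]
arr[1]=23 <= 26: swap with position 1, array becomes [4, 23, 36, 8, 3, 39, 8, 11, 26]
arr[2]=36 > 26: no swap
arr[3]=8 <= 26: swap with position 2, array becomes [4, 23, 8, 36, 3, 39, 8, 11, 26]
arr[4]=3 <= 26: swap with position 3, array becomes [4, 23, 8, 3, 36, 39, 8, 11, 26]
arr[5]=39 > 26: no swap
arr[6]=8 <= 26: swap with position 4, array becomes [4, 23, 8, 3, 8, 39, 36, 11, 26]
arr[7]=11 <= 26: swap with position 5, array becomes [4, 23, 8, 3, 8, 11, 36, 39, 26]

Place pivot at position 6: [4, 23, 8, 3, 8, 11, 26, 39, 36]
Pivot position: 6

After partitioning with pivot 26, the array becomes [4, 23, 8, 3, 8, 11, 26, 39, 36]. The pivot is placed at index 6. All elements to the left of the pivot are <= 26, and all elements to the right are > 26.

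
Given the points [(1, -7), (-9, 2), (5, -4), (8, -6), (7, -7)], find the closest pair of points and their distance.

Computing all pairwise distances among 5 points:

d((1, -7), (-9, 2)) = 13.4536
d((1, -7), (5, -4)) = 5.0
d((1, -7), (8, -6)) = 7.0711
d((1, -7), (7, -7)) = 6.0
d((-9, 2), (5, -4)) = 15.2315
d((-9, 2), (8, -6)) = 18.7883
d((-9, 2), (7, -7)) = 18.3576
d((5, -4), (8, -6)) = 3.6056
d((5, -4), (7, -7)) = 3.6056
d((8, -6), (7, -7)) = 1.4142 <-- minimum

Closest pair: (8, -6) and (7, -7) with distance 1.4142

The closest pair is (8, -6) and (7, -7) with Euclidean distance 1.4142. For 5 points, brute-force pairwise comparison is shown above. For large n, the divide-and-conquer algorithm (sort by x, recurse on halves, check the dividing strip) achieves O(n log n).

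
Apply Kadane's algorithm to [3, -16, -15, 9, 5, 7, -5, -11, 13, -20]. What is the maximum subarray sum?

Using Kadane's algorithm on [3, -16, -15, 9, 5, 7, -5, -11, 13, -20]:

Scanning through the array:
Position 1 (value -16): max_ending_here = -13, max_so_far = 3
Position 2 (value -15): max_ending_here = -15, max_so_far = 3
Position 3 (value 9): max_ending_here = 9, max_so_far = 9
Position 4 (value 5): max_ending_here = 14, max_so_far = 14
Position 5 (value 7): max_ending_here = 21, max_so_far = 21
Position 6 (value -5): max_ending_here = 16, max_so_far = 21
Position 7 (value -11): max_ending_here = 5, max_so_far = 21
Position 8 (value 13): max_ending_here = 18, max_so_far = 21
Position 9 (value -20): max_ending_here = -2, max_so_far = 21

Maximum subarray: [9, 5, 7]
Maximum sum: 21

The maximum subarray is [9, 5, 7] with sum 21. This subarray runs from index 3 to index 5.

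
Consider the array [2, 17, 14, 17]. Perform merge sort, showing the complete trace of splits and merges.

Merge sort trace:

Split: [2, 17, 14, 17] -> [2, 17] and [14, 17]
  Split: [2, 17] -> [2] and [17]
  Merge: [2] + [17] -> [2, 17]
  Split: [14, 17] -> [14] and [17]
  Merge: [14] + [17] -> [14, 17]
Merge: [2, 17] + [14, 17] -> [2, 14, 17, 17]

Final sorted array: [2, 14, 17, 17]

The merge sort proceeds by recursively splitting the array and merging sorted halves.
After all merges, the sorted array is [2, 14, 17, 17].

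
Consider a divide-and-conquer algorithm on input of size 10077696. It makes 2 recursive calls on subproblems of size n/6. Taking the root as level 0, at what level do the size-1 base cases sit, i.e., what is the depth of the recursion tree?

For divide and conquer with division factor 6:

Problem sizes at each level:
Level 0: 10077696
Level 1: 1679616
Level 2: 279936
Level 3: 46656
Level 4: 7776
Level 5: 1296
Level 6: 216
Level 7: 36
Level 8: 6
Level 9: 1

The root is level 0 and the size-1 base case is level 9 (the tree spans levels 0 through 9, i.e. 10 levels counting the root), so the depth is the number of divisions: log_6(10077696) = 9

The recursion tree depth is log_6(10077696) = 9. At each level, the problem size is divided by 6, so it takes 9 divisions to reduce to a base case of size 1. The algorithm makes 2 recursive calls at each level.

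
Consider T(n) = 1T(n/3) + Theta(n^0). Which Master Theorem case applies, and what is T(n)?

Master Theorem for T(n) = 1T(n/3) + O(n^0):

a = 1, b = 3, c = 0
log_b(a) = log_3(1) = 0.0000

Case 2: c = 0 = log_3(1) = 0.0000
T(n) = O(n^0 log n) = O(log n)

For T(n) = 1T(n/3) + O(n^0): log_3(1) = 0.0000. This is Case 2 of the Master Theorem (c = log_b(a), equal work at all levels), giving O(log n).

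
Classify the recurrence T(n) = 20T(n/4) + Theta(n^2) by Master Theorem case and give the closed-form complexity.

Master Theorem for T(n) = 20T(n/4) + O(n^2):

a = 20, b = 4, c = 2
log_b(a) = log_4(20) = 2.1610

Case 1: c = 2 < log_4(20) = 2.1610
T(n) = O(n^(log_4 20))

For T(n) = 20T(n/4) + O(n^2): log_4(20) = 2.1610. This is Case 1 of the Master Theorem (c < log_b(a), work dominated by leaves), giving O(n^(log_4 20)).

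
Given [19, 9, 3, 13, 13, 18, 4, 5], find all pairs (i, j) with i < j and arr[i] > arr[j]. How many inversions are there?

Finding inversions in [19, 9, 3, 13, 13, 18, 4, 5]:

(0, 1): arr[0]=19 > arr[1]=9
(0, 2): arr[0]=19 > arr[2]=3
(0, 3): arr[0]=19 > arr[3]=13
(0, 4): arr[0]=19 > arr[4]=13
(0, 5): arr[0]=19 > arr[5]=18
(0, 6): arr[0]=19 > arr[6]=4
(0, 7): arr[0]=19 > arr[7]=5
(1, 2): arr[1]=9 > arr[2]=3
(1, 6): arr[1]=9 > arr[6]=4
(1, 7): arr[1]=9 > arr[7]=5
(3, 6): arr[3]=13 > arr[6]=4
(3, 7): arr[3]=13 > arr[7]=5
(4, 6): arr[4]=13 > arr[6]=4
(4, 7): arr[4]=13 > arr[7]=5
(5, 6): arr[5]=18 > arr[6]=4
(5, 7): arr[5]=18 > arr[7]=5

Total inversions: 16

The array has 16 inversion(s): (0,1), (0,2), (0,3), (0,4), (0,5), (0,6), (0,7), (1,2), (1,6), (1,7), (3,6), (3,7), (4,6), (4,7), (5,6), (5,7). Each pair (i,j) satisfies i < j and arr[i] > arr[j].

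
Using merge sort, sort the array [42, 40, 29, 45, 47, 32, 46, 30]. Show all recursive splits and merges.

Merge sort trace:

Split: [42, 40, 29, 45, 47, 32, 46, 30] -> [42, 40, 29, 45] and [47, 32, 46, 30]
  Split: [42, 40, 29, 45] -> [42, 40] and [29, 45]
    Split: [42, 40] -> [42] and [40]
    Merge: [42] + [40] -> [40, 42]
    Split: [29, 45] -> [29] and [45]
    Merge: [29] + [45] -> [29, 45]
  Merge: [40, 42] + [29, 45] -> [29, 40, 42, 45]
  Split: [47, 32, 46, 30] -> [47, 32] and [46, 30]
    Split: [47, 32] -> [47] and [32]
    Merge: [47] + [32] -> [32, 47]
    Split: [46, 30] -> [46] and [30]
    Merge: [46] + [30] -> [30, 46]
  Merge: [32, 47] + [30, 46] -> [30, 32, 46, 47]
Merge: [29, 40, 42, 45] + [30, 32, 46, 47] -> [29, 30, 32, 40, 42, 45, 46, 47]

Final sorted array: [29, 30, 32, 40, 42, 45, 46, 47]

The merge sort proceeds by recursively splitting the array and merging sorted halves.
After all merges, the sorted array is [29, 30, 32, 40, 42, 45, 46, 47].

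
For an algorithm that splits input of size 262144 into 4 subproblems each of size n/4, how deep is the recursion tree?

For divide and conquer with division factor 4:

Problem sizes at each level:
Level 0: 262144
Level 1: 65536
Level 2: 16384
Level 3: 4096
Level 4: 1024
Level 5: 256
Level 6: 64
Level 7: 16
Level 8: 4
Level 9: 1

The root is level 0 and the size-1 base case is level 9 (the tree spans levels 0 through 9, i.e. 10 levels counting the root), so the depth is the number of divisions: log_4(262144) = 9

The recursion tree depth is log_4(262144) = 9. At each level, the problem size is divided by 4, so it takes 9 divisions to reduce to a base case of size 1. The algorithm makes 4 recursive calls at each level.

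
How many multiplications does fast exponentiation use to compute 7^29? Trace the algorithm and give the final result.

Computing 7^29 by squaring (build up from 7^1; each line after the first costs one multiplication):

7^1 = 7
7^2 = (7^1)^2 = 7^2 = 49
7^3 = 7 * 7^2 = 7 * 49 = 343
7^6 = (7^3)^2 = 343^2 = 117649
7^7 = 7 * 7^6 = 7 * 117649 = 823543
7^14 = (7^7)^2 = 823543^2 = 678223072849
7^28 = (7^14)^2 = 678223072849^2 = 459986536544739960976801
7^29 = 7 * 7^28 = 7 * 459986536544739960976801 = 3219905755813179726837607

Result: 3219905755813179726837607
Multiplications needed: 7 (7 lines after 7^1)

7^29 = 3219905755813179726837607. Using exponentiation by squaring, this requires 7 multiplications. The key idea: if the exponent is even, square the half-power; if odd, multiply by the base once.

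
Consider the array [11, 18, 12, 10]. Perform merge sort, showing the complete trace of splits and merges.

Merge sort trace:

Split: [11, 18, 12, 10] -> [11, 18] and [12, 10]
  Split: [11, 18] -> [11] and [18]
  Merge: [11] + [18] -> [11, 18]
  Split: [12, 10] -> [12] and [10]
  Merge: [12] + [10] -> [10, 12]
Merge: [11, 18] + [10, 12] -> [10, 11, 12, 18]

Final sorted array: [10, 11, 12, 18]

The merge sort proceeds by recursively splitting the array and merging sorted halves.
After all merges, the sorted array is [10, 11, 12, 18].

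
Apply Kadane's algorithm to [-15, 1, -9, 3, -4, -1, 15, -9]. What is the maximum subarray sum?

Using Kadane's algorithm on [-15, 1, -9, 3, -4, -1, 15, -9]:

Scanning through the array:
Position 1 (value 1): max_ending_here = 1, max_so_far = 1
Position 2 (value -9): max_ending_here = -8, max_so_far = 1
Position 3 (value 3): max_ending_here = 3, max_so_far = 3
Position 4 (value -4): max_ending_here = -1, max_so_far = 3
Position 5 (value -1): max_ending_here = -1, max_so_far = 3
Position 6 (value 15): max_ending_here = 15, max_so_far = 15
Position 7 (value -9): max_ending_here = 6, max_so_far = 15

Maximum subarray: [15]
Maximum sum: 15

The maximum subarray is [15] with sum 15. This subarray runs from index 6 to index 6.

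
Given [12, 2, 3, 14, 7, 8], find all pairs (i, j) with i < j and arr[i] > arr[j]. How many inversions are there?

Finding inversions in [12, 2, 3, 14, 7, 8]:

(0, 1): arr[0]=12 > arr[1]=2
(0, 2): arr[0]=12 > arr[2]=3
(0, 4): arr[0]=12 > arr[4]=7
(0, 5): arr[0]=12 > arr[5]=8
(3, 4): arr[3]=14 > arr[4]=7
(3, 5): arr[3]=14 > arr[5]=8

Total inversions: 6

The array has 6 inversion(s): (0,1), (0,2), (0,4), (0,5), (3,4), (3,5). Each pair (i,j) satisfies i < j and arr[i] > arr[j].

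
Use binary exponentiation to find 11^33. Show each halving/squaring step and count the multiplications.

Computing 11^33 by squaring (build up from 11^1; each line after the first costs one multiplication):

11^1 = 11
11^2 = (11^1)^2 = 11^2 = 121
11^4 = (11^2)^2 = 121^2 = 14641
11^8 = (11^4)^2 = 14641^2 = 214358881
11^16 = (11^8)^2 = 214358881^2 = 45949729863572161
11^32 = (11^16)^2 = 45949729863572161^2 = 2111377674535255285545615254209921
11^33 = 11 * 11^32 = 11 * 2111377674535255285545615254209921 = 23225154419887808141001767796309131

Result: 23225154419887808141001767796309131
Multiplications needed: 6 (6 lines after 11^1)

11^33 = 23225154419887808141001767796309131. Using exponentiation by squaring, this requires 6 multiplications. The key idea: if the exponent is even, square the half-power; if odd, multiply by the base once.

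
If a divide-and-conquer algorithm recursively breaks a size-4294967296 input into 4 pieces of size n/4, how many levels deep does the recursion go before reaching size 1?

For divide and conquer with division factor 4:

Problem sizes at each level:
Level 0: 4294967296
Level 1: 1073741824
Level 2: 268435456
Level 3: 67108864
Level 4: 16777216
Level 5: 4194304
Level 6: 1048576
Level 7: 262144
Level 8: 65536
Level 9: 16384
Level 10: 4096
Level 11: 1024
Level 12: 256
Level 13: 64
Level 14: 16
Level 15: 4
Level 16: 1

The root is level 0 and the size-1 base case is level 16 (the tree spans levels 0 through 16, i.e. 17 levels counting the root), so the depth is the number of divisions: log_4(4294967296) = 16

The recursion tree depth is log_4(4294967296) = 16. At each level, the problem size is divided by 4, so it takes 16 divisions to reduce to a base case of size 1. The algorithm makes 4 recursive calls at each level.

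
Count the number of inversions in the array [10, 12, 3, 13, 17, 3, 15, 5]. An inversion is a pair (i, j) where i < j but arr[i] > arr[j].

Finding inversions in [10, 12, 3, 13, 17, 3, 15, 5]:

(0, 2): arr[0]=10 > arr[2]=3
(0, 5): arr[0]=10 > arr[5]=3
(0, 7): arr[0]=10 > arr[7]=5
(1, 2): arr[1]=12 > arr[2]=3
(1, 5): arr[1]=12 > arr[5]=3
(1, 7): arr[1]=12 > arr[7]=5
(3, 5): arr[3]=13 > arr[5]=3
(3, 7): arr[3]=13 > arr[7]=5
(4, 5): arr[4]=17 > arr[5]=3
(4, 6): arr[4]=17 > arr[6]=15
(4, 7): arr[4]=17 > arr[7]=5
(6, 7): arr[6]=15 > arr[7]=5

Total inversions: 12

The array has 12 inversion(s): (0,2), (0,5), (0,7), (1,2), (1,5), (1,7), (3,5), (3,7), (4,5), (4,6), (4,7), (6,7). Each pair (i,j) satisfies i < j and arr[i] > arr[j].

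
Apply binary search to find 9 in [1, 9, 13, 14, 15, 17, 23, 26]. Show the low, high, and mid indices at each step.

Binary search for 9 in [1, 9, 13, 14, 15, 17, 23, 26]:

lo=0, hi=7, mid=3, arr[mid]=14 -> 14 > 9, search left half
lo=0, hi=2, mid=1, arr[mid]=9 -> Found target at index 1!

Binary search finds 9 at index 1 after 2 comparisons. The search repeatedly halves the search space by comparing with the middle element.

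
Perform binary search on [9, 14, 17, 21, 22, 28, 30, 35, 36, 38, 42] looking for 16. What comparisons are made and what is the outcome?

Binary search for 16 in [9, 14, 17, 21, 22, 28, 30, 35, 36, 38, 42]:

lo=0, hi=10, mid=5, arr[mid]=28 -> 28 > 16, search left half
lo=0, hi=4, mid=2, arr[mid]=17 -> 17 > 16, search left half
lo=0, hi=1, mid=0, arr[mid]=9 -> 9 < 16, search right half
lo=1, hi=1, mid=1, arr[mid]=14 -> 14 < 16, search right half
lo=2 > hi=1, target 16 not found

Binary search determines that 16 is not in the array after 4 comparisons. The search space was exhausted without finding the target.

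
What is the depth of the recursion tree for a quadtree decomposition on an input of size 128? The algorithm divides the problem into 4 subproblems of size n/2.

For divide and conquer with division factor 2:

Problem sizes at each level:
Level 0: 128
Level 1: 64
Level 2: 32
Level 3: 16
Level 4: 8
Level 5: 4
Level 6: 2
Level 7: 1

The root is level 0 and the size-1 base case is level 7 (the tree spans levels 0 through 7, i.e. 8 levels counting the root), so the depth is the number of divisions: log_2(128) = 7

The recursion tree depth is log_2(128) = 7. At each level, the problem size is divided by 2, so it takes 7 divisions to reduce to a base case of size 1. The algorithm makes 4 recursive calls at each level.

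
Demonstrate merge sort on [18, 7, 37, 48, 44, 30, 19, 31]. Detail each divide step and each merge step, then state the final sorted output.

Merge sort trace:

Split: [18, 7, 37, 48, 44, 30, 19, 31] -> [18, 7, 37, 48] and [44, 30, 19, 31]
  Split: [18, 7, 37, 48] -> [18, 7] and [37, 48]
    Split: [18, 7] -> [18] and [7]
    Merge: [18] + [7] -> [7, 18]
    Split: [37, 48] -> [37] and [48]
    Merge: [37] + [48] -> [37, 48]
  Merge: [7, 18] + [37, 48] -> [7, 18, 37, 48]
  Split: [44, 30, 19, 31] -> [44, 30] and [19, 31]
    Split: [44, 30] -> [44] and [30]
    Merge: [44] + [30] -> [30, 44]
    Split: [19, 31] -> [19] and [31]
    Merge: [19] + [31] -> [19, 31]
  Merge: [30, 44] + [19, 31] -> [19, 30, 31, 44]
Merge: [7, 18, 37, 48] + [19, 30, 31, 44] -> [7, 18, 19, 30, 31, 37, 44, 48]

Final sorted array: [7, 18, 19, 30, 31, 37, 44, 48]

The merge sort proceeds by recursively splitting the array and merging sorted halves.
After all merges, the sorted array is [7, 18, 19, 30, 31, 37, 44, 48].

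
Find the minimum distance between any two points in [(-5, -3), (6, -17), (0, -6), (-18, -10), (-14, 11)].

Computing all pairwise distances among 5 points:

d((-5, -3), (6, -17)) = 17.8045
d((-5, -3), (0, -6)) = 5.831 <-- minimum
d((-5, -3), (-18, -10)) = 14.7648
d((-5, -3), (-14, 11)) = 16.6433
d((6, -17), (0, -6)) = 12.53
d((6, -17), (-18, -10)) = 25.0
d((6, -17), (-14, 11)) = 34.4093
d((0, -6), (-18, -10)) = 18.4391
d((0, -6), (-14, 11)) = 22.0227
d((-18, -10), (-14, 11)) = 21.3776

Closest pair: (-5, -3) and (0, -6) with distance 5.831

The closest pair is (-5, -3) and (0, -6) with Euclidean distance 5.831. For 5 points, brute-force pairwise comparison is shown above. For large n, the divide-and-conquer algorithm (sort by x, recurse on halves, check the dividing strip) achieves O(n log n).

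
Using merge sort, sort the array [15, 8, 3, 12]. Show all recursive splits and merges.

Merge sort trace:

Split: [15, 8, 3, 12] -> [15, 8] and [3, 12]
  Split: [15, 8] -> [15] and [8]
  Merge: [15] + [8] -> [8, 15]
  Split: [3, 12] -> [3] and [12]
  Merge: [3] + [12] -> [3, 12]
Merge: [8, 15] + [3, 12] -> [3, 8, 12, 15]

Final sorted array: [3, 8, 12, 15]

The merge sort proceeds by recursively splitting the array and merging sorted halves.
After all merges, the sorted array is [3, 8, 12, 15].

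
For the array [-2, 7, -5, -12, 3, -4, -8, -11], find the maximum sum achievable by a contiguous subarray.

Using Kadane's algorithm on [-2, 7, -5, -12, 3, -4, -8, -11]:

Scanning through the array:
Position 1 (value 7): max_ending_here = 7, max_so_far = 7
Position 2 (value -5): max_ending_here = 2, max_so_far = 7
Position 3 (value -12): max_ending_here = -10, max_so_far = 7
Position 4 (value 3): max_ending_here = 3, max_so_far = 7
Position 5 (value -4): max_ending_here = -1, max_so_far = 7
Position 6 (value -8): max_ending_here = -8, max_so_far = 7
Position 7 (value -11): max_ending_here = -11, max_so_far = 7

Maximum subarray: [7]
Maximum sum: 7

The maximum subarray is [7] with sum 7. This subarray runs from index 1 to index 1.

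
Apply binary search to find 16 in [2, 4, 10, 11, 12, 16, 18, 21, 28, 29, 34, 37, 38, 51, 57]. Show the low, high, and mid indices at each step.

Binary search for 16 in [2, 4, 10, 11, 12, 16, 18, 21, 28, 29, 34, 37, 38, 51, 57]:

lo=0, hi=14, mid=7, arr[mid]=21 -> 21 > 16, search left half
lo=0, hi=6, mid=3, arr[mid]=11 -> 11 < 16, search right half
lo=4, hi=6, mid=5, arr[mid]=16 -> Found target at index 5!

Binary search finds 16 at index 5 after 3 comparisons. The search repeatedly halves the search space by comparing with the middle element.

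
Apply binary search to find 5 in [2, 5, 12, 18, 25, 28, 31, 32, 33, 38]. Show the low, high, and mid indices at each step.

Binary search for 5 in [2, 5, 12, 18, 25, 28, 31, 32, 33, 38]:

lo=0, hi=9, mid=4, arr[mid]=25 -> 25 > 5, search left half
lo=0, hi=3, mid=1, arr[mid]=5 -> Found target at index 1!

Binary search finds 5 at index 1 after 2 comparisons. The search repeatedly halves the search space by comparing with the middle element.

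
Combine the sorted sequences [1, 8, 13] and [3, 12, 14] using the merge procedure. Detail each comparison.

Merging process:

Compare 1 vs 3: take 1 from left. Merged: [1]
Compare 8 vs 3: take 3 from right. Merged: [1, 3]
Compare 8 vs 12: take 8 from left. Merged: [1, 3, 8]
Compare 13 vs 12: take 12 from right. Merged: [1, 3, 8, 12]
Compare 13 vs 14: take 13 from left. Merged: [1, 3, 8, 12, 13]
Append remaining from right: [14]. Merged: [1, 3, 8, 12, 13, 14]

Final merged array: [1, 3, 8, 12, 13, 14]
Total comparisons: 5

The merged array is [1, 3, 8, 12, 13, 14], requiring 5 comparisons. The merge step runs in O(n) time where n is the total number of elements.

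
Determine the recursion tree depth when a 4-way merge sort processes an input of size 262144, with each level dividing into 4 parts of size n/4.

For divide and conquer with division factor 4:

Problem sizes at each level:
Level 0: 262144
Level 1: 65536
Level 2: 16384
Level 3: 4096
Level 4: 1024
Level 5: 256
Level 6: 64
Level 7: 16
Level 8: 4
Level 9: 1

The root is level 0 and the size-1 base case is level 9 (the tree spans levels 0 through 9, i.e. 10 levels counting the root), so the depth is the number of divisions: log_4(262144) = 9

The recursion tree depth is log_4(262144) = 9. At each level, the problem size is divided by 4, so it takes 9 divisions to reduce to a base case of size 1. The algorithm makes 4 recursive calls at each level.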